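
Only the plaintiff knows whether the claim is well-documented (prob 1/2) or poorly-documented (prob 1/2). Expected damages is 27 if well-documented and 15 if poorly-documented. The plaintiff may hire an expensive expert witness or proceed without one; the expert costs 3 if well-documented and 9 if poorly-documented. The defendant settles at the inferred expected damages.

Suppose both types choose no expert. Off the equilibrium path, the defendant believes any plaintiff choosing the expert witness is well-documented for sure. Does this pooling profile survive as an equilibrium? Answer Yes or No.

On path, the defendant holds the prior and pays 1/2·27 + 1/2·15 = 21. Off path (the expert witness), believing well-documented, it pays 27.
well-documented: no expert nets 21; the expert witness nets 27 − 3 = 24. well-documented would deviate.
poorly-documented: no expert nets 21; the expert witness nets 27 − 9 = 18. poorly-documented stays.
A type deviates, so pooling fails.

No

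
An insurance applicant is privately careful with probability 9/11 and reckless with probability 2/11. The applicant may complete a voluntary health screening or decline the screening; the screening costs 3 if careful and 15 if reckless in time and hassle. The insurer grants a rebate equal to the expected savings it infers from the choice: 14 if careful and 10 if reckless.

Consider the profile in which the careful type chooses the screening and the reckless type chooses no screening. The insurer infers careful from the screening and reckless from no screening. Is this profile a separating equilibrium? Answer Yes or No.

Yes

Under these beliefs, the screening earns rebate 14 and no screening earns rebate 10.
careful: the screening nets 14 − 3 = 11; no screening nets 10. careful prefers the screening.
reckless: the screening nets 14 − 15 = -1; no screening nets 10. reckless prefers no screening.
Neither type deviates, so the separating profile is an equilibrium.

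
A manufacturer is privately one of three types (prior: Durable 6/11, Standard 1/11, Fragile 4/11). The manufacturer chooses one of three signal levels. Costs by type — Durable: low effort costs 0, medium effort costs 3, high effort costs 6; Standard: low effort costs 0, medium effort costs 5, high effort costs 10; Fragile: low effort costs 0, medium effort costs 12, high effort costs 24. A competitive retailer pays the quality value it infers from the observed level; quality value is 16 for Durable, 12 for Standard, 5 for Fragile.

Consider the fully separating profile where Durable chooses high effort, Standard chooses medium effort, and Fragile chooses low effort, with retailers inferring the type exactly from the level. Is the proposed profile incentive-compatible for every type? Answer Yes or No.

Yes

Separating prices: high effort → 16, medium effort → 12, low effort → 5.
Durable (assigned high effort): low effort: 5 − 0 = 5; medium effort: 12 − 3 = 9; high effort: 16 − 6 = 10. Durable stays.
Standard (assigned medium effort): low effort: 5 − 0 = 5; medium effort: 12 − 5 = 7; high effort: 16 − 10 = 6. Standard stays.
Fragile (assigned low effort): low effort: 5 − 0 = 5; medium effort: 12 − 12 = 0; high effort: 16 − 24 = -8. Fragile stays.
Every type prefers its assigned level; separation holds.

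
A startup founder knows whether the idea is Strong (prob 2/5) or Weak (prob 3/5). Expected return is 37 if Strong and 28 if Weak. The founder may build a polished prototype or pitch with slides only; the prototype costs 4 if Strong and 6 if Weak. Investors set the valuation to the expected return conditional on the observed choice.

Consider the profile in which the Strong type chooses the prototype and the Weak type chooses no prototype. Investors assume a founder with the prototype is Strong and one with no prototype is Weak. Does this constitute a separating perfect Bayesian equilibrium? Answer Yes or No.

No

Under these beliefs, the prototype earns valuation 37 and no prototype earns valuation 28.
Strong: the prototype nets 37 − 4 = 33; no prototype nets 28. Strong prefers the prototype.
Weak: the prototype nets 37 − 6 = 31; no prototype nets 28. Weak would deviate to the prototype.
Weak has a profitable deviation, so the profile is not an equilibrium.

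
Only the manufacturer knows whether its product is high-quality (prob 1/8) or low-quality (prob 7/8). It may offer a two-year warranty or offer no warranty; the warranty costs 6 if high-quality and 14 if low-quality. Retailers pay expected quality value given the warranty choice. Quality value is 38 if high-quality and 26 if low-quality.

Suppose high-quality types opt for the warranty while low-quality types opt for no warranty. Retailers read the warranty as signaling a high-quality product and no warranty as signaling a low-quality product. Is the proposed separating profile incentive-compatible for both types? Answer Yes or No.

Under these beliefs, the warranty earns price 38 and no warranty earns price 26.
high-quality: the warranty nets 38 − 6 = 32; no warranty nets 26. high-quality prefers the warranty.
low-quality: the warranty nets 38 − 14 = 24; no warranty nets 26. low-quality prefers no warranty.
Neither type deviates, so the separating profile is an equilibrium.

Yes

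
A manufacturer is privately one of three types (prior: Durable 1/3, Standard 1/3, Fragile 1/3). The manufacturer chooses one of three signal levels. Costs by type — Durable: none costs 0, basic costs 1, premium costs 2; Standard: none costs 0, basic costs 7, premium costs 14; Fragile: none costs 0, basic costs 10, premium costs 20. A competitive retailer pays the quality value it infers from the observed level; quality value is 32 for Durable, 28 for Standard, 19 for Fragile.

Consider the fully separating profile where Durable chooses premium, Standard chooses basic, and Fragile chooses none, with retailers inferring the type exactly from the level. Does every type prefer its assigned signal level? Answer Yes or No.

Yes

Separating prices: premium → 32, basic → 28, none → 19.
Durable (assigned premium): none: 19 − 0 = 19; basic: 28 − 1 = 27; premium: 32 − 2 = 30. Durable stays.
Standard (assigned basic): none: 19 − 0 = 19; basic: 28 − 7 = 21; premium: 32 − 14 = 18. Standard stays.
Fragile (assigned none): none: 19 − 0 = 19; basic: 28 − 10 = 18; premium: 32 − 20 = 12. Fragile stays.
Every type prefers its assigned level; separation holds.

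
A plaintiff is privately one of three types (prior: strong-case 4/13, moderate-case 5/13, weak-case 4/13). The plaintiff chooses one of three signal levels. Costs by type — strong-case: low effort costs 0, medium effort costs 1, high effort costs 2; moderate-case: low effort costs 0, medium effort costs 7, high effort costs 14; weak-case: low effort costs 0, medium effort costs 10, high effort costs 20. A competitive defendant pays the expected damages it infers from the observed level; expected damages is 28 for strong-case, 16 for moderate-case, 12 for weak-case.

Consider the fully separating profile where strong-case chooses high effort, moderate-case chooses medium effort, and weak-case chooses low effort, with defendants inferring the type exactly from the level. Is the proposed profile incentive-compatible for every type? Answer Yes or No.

No

Separating settlements: high effort → 28, medium effort → 16, low effort → 12.
strong-case (assigned high effort): low effort: 12 − 0 = 12; medium effort: 16 − 1 = 15; high effort: 28 − 2 = 26. strong-case stays.
moderate-case (assigned medium effort): low effort: 12 − 0 = 12; medium effort: 16 − 7 = 9; high effort: 28 − 14 = 14. moderate-case prefers high effort.
weak-case (assigned low effort): low effort: 12 − 0 = 12; medium effort: 16 − 10 = 6; high effort: 28 − 20 = 8. weak-case stays.
At least one type deviates; the separating profile fails.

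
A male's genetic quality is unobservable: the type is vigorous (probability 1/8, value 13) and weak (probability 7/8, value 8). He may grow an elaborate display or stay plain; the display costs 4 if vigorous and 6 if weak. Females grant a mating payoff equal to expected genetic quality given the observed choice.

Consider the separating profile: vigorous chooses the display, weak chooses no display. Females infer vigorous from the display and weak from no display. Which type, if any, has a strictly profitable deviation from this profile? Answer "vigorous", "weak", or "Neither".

The display pays 13; no display pays 8.
vigorous: assigned the display, nets 13 − 4 = 9; deviating to no display nets 8.
weak: assigned no display, nets 8; deviating to the display nets 13 − 6 = 7.
Both types strictly prefer their assigned action; no profitable deviation.

Neither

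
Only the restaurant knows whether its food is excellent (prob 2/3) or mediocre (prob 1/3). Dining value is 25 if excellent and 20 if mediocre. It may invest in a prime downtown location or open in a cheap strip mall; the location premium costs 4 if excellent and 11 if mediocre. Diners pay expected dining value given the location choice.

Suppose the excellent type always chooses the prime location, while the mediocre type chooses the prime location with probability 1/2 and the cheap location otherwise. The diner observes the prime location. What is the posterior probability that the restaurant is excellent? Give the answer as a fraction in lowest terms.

P(the prime location) = (2/3)·1 + (1/3)·(1/2) = 5/6.
By Bayes' rule, P(excellent | the prime location) = (2/3) / (5/6) = 4/5.

4/5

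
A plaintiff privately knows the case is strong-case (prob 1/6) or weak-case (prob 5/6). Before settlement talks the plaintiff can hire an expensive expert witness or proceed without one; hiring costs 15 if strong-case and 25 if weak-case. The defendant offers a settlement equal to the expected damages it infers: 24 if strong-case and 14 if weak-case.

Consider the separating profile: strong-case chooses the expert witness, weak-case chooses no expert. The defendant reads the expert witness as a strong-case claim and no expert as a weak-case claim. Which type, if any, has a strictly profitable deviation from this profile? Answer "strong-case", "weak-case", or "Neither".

The expert witness pays 24; no expert pays 14.
strong-case: assigned the expert witness, nets 24 − 15 = 9; deviating to no expert nets 14.
weak-case: assigned no expert, nets 14; deviating to the expert witness nets 24 − 25 = -1.
The strong-case type gains 5 by deviating.

strong-case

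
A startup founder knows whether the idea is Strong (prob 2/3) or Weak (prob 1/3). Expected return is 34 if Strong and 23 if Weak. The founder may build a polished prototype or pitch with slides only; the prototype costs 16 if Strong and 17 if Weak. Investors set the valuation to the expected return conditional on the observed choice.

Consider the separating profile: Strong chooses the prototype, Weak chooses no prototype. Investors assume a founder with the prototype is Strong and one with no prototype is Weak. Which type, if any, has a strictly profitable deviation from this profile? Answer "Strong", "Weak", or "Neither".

Strong

The prototype pays 34; no prototype pays 23.
Strong: assigned the prototype, nets 34 − 16 = 18; deviating to no prototype nets 23.
Weak: assigned no prototype, nets 23; deviating to the prototype nets 34 − 17 = 17.
The Strong type gains 5 by deviating.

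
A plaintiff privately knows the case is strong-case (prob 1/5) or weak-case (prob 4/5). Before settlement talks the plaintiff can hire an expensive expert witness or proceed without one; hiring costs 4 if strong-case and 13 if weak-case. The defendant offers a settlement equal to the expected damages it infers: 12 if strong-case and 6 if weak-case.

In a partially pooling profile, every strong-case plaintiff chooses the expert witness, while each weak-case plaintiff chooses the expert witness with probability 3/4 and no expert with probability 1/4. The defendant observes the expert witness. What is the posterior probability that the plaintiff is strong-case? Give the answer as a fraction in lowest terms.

1/4

P(the expert witness) = (1/5)·1 + (4/5)·(3/4) = 4/5.
By Bayes' rule, P(strong-case | the expert witness) = (1/5) / (4/5) = 1/4.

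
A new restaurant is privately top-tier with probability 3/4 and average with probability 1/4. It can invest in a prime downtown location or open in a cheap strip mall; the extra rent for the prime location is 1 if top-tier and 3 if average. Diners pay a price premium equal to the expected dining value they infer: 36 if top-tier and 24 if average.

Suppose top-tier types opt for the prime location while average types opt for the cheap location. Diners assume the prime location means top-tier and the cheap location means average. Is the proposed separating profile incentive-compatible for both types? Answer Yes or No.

No

Under these beliefs, the prime location earns price premium 36 and the cheap location earns price premium 24.
top-tier: the prime location nets 36 − 1 = 35; the cheap location nets 24. top-tier prefers the prime location.
average: the prime location nets 36 − 3 = 33; the cheap location nets 24. average would deviate to the prime location.
average has a profitable deviation, so the profile is not an equilibrium.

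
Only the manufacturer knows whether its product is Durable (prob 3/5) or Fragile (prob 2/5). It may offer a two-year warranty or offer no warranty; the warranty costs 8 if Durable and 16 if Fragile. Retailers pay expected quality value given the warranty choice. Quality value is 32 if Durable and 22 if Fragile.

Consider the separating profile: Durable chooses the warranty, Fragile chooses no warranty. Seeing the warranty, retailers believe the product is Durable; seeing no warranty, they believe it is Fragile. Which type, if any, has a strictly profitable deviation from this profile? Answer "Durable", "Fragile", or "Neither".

The warranty pays 32; no warranty pays 22.
Durable: assigned the warranty, nets 32 − 8 = 24; deviating to no warranty nets 22.
Fragile: assigned no warranty, nets 22; deviating to the warranty nets 32 − 16 = 16.
Both types strictly prefer their assigned action; no profitable deviation.

Neither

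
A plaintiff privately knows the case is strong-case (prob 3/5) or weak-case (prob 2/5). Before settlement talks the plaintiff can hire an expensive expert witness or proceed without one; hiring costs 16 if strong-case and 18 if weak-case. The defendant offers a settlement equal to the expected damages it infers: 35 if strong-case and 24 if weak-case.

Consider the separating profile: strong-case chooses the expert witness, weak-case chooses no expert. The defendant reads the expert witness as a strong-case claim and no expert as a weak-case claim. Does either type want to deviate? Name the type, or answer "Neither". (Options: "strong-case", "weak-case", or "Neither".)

strong-case

The expert witness pays 35; no expert pays 24.
strong-case: assigned the expert witness, nets 35 − 16 = 19; deviating to no expert nets 24.
weak-case: assigned no expert, nets 24; deviating to the expert witness nets 35 − 18 = 17.
The strong-case type gains 5 by deviating.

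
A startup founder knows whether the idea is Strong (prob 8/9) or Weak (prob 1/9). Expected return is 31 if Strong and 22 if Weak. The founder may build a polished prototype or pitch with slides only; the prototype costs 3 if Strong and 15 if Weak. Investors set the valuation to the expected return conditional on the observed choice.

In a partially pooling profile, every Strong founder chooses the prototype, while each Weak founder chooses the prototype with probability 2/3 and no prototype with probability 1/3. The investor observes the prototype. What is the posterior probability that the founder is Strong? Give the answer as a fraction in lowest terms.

12/13

P(the prototype) = (8/9)·1 + (1/9)·(2/3) = 26/27.
By Bayes' rule, P(Strong | the prototype) = (8/9) / (26/27) = 12/13.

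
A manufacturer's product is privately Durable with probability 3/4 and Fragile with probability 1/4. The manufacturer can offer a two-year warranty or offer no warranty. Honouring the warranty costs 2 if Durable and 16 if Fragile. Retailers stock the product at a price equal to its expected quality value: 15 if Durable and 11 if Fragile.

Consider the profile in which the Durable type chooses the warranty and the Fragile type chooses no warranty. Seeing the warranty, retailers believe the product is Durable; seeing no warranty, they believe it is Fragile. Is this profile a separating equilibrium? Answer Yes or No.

Yes

Under these beliefs, the warranty earns price 15 and no warranty earns price 11.
Durable: the warranty nets 15 − 2 = 13; no warranty nets 11. Durable prefers the warranty.
Fragile: the warranty nets 15 − 16 = -1; no warranty nets 11. Fragile prefers no warranty.
Neither type deviates, so the separating profile is an equilibrium.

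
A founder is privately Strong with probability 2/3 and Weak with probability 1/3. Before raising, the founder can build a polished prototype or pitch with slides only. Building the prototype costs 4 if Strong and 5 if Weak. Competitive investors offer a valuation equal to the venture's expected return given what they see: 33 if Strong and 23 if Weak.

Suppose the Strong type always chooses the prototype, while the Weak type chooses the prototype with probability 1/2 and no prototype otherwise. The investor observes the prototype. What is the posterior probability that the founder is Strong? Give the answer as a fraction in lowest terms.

4/5

P(the prototype) = (2/3)·1 + (1/3)·(1/2) = 5/6.
By Bayes' rule, P(Strong | the prototype) = (2/3) / (5/6) = 4/5.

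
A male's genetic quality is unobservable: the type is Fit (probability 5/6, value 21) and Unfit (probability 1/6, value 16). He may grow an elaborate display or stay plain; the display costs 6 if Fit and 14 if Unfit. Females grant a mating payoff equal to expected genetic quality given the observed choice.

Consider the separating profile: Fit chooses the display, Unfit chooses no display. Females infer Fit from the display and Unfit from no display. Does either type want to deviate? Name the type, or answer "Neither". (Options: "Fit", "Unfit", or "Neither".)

Fit

The display pays 21; no display pays 16.
Fit: assigned the display, nets 21 − 6 = 15; deviating to no display nets 16.
Unfit: assigned no display, nets 16; deviating to the display nets 21 − 14 = 7.
The Fit type gains 1 by deviating.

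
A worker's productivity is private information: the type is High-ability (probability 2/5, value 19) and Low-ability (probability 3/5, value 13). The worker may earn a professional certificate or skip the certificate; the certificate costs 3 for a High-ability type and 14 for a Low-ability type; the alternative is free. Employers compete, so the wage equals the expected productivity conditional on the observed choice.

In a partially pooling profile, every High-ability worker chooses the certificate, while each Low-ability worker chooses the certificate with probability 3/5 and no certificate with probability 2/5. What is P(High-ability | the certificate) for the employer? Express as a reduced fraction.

P(the certificate) = (2/5)·1 + (3/5)·(3/5) = 19/25.
By Bayes' rule, P(High-ability | the certificate) = (2/5) / (19/25) = 10/19.

10/19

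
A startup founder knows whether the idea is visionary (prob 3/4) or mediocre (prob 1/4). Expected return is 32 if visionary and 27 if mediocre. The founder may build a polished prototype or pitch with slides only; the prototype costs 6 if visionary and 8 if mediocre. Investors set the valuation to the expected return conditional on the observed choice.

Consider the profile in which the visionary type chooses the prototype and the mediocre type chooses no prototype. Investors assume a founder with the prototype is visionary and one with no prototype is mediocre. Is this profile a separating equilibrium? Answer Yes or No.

No

Under these beliefs, the prototype earns valuation 32 and no prototype earns valuation 27.
visionary: the prototype nets 32 − 6 = 26; no prototype nets 27. visionary would deviate to no prototype.
mediocre: the prototype nets 32 − 8 = 24; no prototype nets 27. mediocre prefers no prototype.
visionary has a profitable deviation, so the profile is not an equilibrium.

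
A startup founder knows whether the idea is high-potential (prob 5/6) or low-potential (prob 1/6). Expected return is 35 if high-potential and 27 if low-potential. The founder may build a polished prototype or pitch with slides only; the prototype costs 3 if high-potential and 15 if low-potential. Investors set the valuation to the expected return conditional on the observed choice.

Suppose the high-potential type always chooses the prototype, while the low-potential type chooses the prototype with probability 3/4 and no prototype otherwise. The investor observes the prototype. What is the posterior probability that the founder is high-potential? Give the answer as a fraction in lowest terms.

P(the prototype) = (5/6)·1 + (1/6)·(3/4) = 23/24.
By Bayes' rule, P(high-potential | the prototype) = (5/6) / (23/24) = 20/23.

20/23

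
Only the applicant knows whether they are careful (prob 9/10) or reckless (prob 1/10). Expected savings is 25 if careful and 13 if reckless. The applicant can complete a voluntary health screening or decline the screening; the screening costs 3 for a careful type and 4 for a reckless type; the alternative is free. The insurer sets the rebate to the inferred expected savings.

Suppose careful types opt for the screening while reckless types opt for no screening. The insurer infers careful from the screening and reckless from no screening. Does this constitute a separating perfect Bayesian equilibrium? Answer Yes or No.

Under these beliefs, the screening earns rebate 25 and no screening earns rebate 13.
careful: the screening nets 25 − 3 = 22; no screening nets 13. careful prefers the screening.
reckless: the screening nets 25 − 4 = 21; no screening nets 13. reckless would deviate to the screening.
reckless has a profitable deviation, so the profile is not an equilibrium.

No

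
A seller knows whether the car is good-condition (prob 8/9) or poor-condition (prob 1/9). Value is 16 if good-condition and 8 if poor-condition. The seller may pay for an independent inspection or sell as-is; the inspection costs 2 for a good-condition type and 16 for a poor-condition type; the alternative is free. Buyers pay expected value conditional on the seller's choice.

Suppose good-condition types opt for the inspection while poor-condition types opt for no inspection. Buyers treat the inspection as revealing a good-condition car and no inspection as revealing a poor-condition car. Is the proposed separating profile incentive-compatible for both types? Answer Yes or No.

Under these beliefs, the inspection earns price 16 and no inspection earns price 8.
good-condition: the inspection nets 16 − 2 = 14; no inspection nets 8. good-condition prefers the inspection.
poor-condition: the inspection nets 16 − 16 = 0; no inspection nets 8. poor-condition prefers no inspection.
Neither type deviates, so the separating profile is an equilibrium.

Yes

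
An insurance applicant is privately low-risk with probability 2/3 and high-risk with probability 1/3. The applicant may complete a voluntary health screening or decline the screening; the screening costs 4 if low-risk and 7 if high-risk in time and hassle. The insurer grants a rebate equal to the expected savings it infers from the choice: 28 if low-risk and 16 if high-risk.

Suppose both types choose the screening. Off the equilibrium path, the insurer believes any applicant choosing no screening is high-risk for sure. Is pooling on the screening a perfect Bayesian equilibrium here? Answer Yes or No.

On path, the insurer holds the prior and pays 2/3·28 + 1/3·16 = 24. Off path (no screening), believing high-risk, it pays 16.
low-risk: the screening nets 24 − 4 = 20; no screening nets 16. low-risk stays.
high-risk: the screening nets 24 − 7 = 17; no screening nets 16. high-risk stays.
No type deviates, so pooling is sustained.

Yes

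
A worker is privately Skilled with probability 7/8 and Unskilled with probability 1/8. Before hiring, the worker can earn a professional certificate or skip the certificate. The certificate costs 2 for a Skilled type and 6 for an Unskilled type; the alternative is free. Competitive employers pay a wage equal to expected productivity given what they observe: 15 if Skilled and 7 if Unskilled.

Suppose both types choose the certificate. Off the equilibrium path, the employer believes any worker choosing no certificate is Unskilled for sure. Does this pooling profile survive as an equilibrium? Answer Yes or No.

Yes

On path, the employer holds the prior and pays 7/8·15 + 1/8·7 = 14. Off path (no certificate), believing Unskilled, it pays 7.
Skilled: the certificate nets 14 − 2 = 12; no certificate nets 7. Skilled stays.
Unskilled: the certificate nets 14 − 6 = 8; no certificate nets 7. Unskilled stays.
No type deviates, so pooling is sustained.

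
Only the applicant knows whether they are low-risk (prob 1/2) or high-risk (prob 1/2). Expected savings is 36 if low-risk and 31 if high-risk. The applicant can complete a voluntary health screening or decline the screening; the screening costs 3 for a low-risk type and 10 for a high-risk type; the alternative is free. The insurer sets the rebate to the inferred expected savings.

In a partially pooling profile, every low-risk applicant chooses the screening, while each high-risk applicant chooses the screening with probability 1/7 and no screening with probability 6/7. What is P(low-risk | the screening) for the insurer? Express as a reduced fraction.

7/8

P(the screening) = (1/2)·1 + (1/2)·(1/7) = 4/7.
By Bayes' rule, P(low-risk | the screening) = (1/2) / (4/7) = 7/8.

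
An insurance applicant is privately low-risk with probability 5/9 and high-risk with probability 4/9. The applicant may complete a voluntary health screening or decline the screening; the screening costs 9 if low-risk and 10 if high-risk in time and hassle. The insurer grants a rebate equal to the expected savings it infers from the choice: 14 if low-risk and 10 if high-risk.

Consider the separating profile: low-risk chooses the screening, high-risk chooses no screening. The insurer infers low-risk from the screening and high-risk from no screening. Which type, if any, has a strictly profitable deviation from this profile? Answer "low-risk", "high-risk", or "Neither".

The screening pays 14; no screening pays 10.
low-risk: assigned the screening, nets 14 − 9 = 5; deviating to no screening nets 10.
high-risk: assigned no screening, nets 10; deviating to the screening nets 14 − 10 = 4.
The low-risk type gains 5 by deviating.

low-risk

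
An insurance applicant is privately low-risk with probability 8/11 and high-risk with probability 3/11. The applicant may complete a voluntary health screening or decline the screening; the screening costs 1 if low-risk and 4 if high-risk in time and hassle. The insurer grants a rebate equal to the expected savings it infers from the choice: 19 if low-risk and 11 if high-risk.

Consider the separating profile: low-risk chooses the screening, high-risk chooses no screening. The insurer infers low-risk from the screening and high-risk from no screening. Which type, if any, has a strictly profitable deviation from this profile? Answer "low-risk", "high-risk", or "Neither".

The screening pays 19; no screening pays 11.
low-risk: assigned the screening, nets 19 − 1 = 18; deviating to no screening nets 11.
high-risk: assigned no screening, nets 11; deviating to the screening nets 19 − 4 = 15.
The high-risk type gains 4 by deviating.

high-risk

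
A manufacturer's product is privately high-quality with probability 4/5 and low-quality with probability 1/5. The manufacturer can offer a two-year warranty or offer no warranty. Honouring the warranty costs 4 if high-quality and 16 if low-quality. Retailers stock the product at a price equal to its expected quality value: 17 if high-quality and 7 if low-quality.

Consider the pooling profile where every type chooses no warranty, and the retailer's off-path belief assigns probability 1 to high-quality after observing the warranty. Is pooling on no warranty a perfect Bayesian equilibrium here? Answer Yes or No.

On path, the retailer holds the prior and pays 4/5·17 + 1/5·7 = 15. Off path (the warranty), believing high-quality, it pays 17.
high-quality: no warranty nets 15; the warranty nets 17 − 4 = 13. high-quality stays.
low-quality: no warranty nets 15; the warranty nets 17 − 16 = 1. low-quality stays.
No type deviates, so pooling is sustained.

Yes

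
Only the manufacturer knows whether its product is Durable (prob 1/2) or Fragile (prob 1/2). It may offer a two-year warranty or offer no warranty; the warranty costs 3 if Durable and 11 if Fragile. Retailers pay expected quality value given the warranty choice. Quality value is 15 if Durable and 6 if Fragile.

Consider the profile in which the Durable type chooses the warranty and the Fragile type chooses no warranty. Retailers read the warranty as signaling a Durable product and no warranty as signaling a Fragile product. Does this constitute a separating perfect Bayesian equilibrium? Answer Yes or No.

Under these beliefs, the warranty earns price 15 and no warranty earns price 6.
Durable: the warranty nets 15 − 3 = 12; no warranty nets 6. Durable prefers the warranty.
Fragile: the warranty nets 15 − 11 = 4; no warranty nets 6. Fragile prefers no warranty.
Neither type deviates, so the separating profile is an equilibrium.

Yes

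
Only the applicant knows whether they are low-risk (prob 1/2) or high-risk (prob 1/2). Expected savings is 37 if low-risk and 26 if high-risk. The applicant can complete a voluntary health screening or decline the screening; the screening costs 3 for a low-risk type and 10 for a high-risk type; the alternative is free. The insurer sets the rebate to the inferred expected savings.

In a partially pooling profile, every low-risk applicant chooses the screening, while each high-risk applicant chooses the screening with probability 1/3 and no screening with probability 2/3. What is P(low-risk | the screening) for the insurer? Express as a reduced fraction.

3/4

P(the screening) = (1/2)·1 + (1/2)·(1/3) = 2/3.
By Bayes' rule, P(low-risk | the screening) = (1/2) / (2/3) = 3/4.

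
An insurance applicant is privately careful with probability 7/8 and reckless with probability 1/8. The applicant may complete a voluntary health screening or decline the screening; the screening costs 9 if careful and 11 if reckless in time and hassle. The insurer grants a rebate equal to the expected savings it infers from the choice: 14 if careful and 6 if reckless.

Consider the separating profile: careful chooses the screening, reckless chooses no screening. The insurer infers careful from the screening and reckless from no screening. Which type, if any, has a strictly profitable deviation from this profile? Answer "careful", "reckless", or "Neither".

The screening pays 14; no screening pays 6.
careful: assigned the screening, nets 14 − 9 = 5; deviating to no screening nets 6.
reckless: assigned no screening, nets 6; deviating to the screening nets 14 − 11 = 3.
The careful type gains 1 by deviating.

careful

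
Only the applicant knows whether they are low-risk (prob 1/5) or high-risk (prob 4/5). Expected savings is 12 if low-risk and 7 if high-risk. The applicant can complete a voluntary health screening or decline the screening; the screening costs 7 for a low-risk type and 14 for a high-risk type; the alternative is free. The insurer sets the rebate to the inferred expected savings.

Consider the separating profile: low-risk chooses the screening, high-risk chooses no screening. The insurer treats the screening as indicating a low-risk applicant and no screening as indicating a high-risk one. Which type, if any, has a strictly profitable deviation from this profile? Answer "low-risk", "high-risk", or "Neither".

low-risk

The screening pays 12; no screening pays 7.
low-risk: assigned the screening, nets 12 − 7 = 5; deviating to no screening nets 7.
high-risk: assigned no screening, nets 7; deviating to the screening nets 12 − 14 = -2.
The low-risk type gains 2 by deviating.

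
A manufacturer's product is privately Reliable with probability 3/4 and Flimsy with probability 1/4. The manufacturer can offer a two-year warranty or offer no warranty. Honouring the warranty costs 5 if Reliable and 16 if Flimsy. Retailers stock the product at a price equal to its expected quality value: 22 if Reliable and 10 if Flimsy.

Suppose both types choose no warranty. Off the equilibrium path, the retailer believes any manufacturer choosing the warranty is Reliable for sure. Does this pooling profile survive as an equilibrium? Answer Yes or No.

On path, the retailer holds the prior and pays 3/4·22 + 1/4·10 = 19. Off path (the warranty), believing Reliable, it pays 22.
Reliable: no warranty nets 19; the warranty nets 22 − 5 = 17. Reliable stays.
Flimsy: no warranty nets 19; the warranty nets 22 − 16 = 6. Flimsy stays.
No type deviates, so pooling is sustained.

Yes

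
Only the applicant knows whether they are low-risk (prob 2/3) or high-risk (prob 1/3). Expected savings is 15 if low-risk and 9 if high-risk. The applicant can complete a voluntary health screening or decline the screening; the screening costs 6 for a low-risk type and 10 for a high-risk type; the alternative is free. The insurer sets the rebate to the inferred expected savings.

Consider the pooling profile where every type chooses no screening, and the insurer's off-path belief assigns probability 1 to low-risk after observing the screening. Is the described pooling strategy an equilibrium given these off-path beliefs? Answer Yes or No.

On path, the insurer holds the prior and pays 2/3·15 + 1/3·9 = 13. Off path (the screening), believing low-risk, it pays 15.
low-risk: no screening nets 13; the screening nets 15 − 6 = 9. low-risk stays.
high-risk: no screening nets 13; the screening nets 15 − 10 = 5. high-risk stays.
No type deviates, so pooling is sustained.

Yes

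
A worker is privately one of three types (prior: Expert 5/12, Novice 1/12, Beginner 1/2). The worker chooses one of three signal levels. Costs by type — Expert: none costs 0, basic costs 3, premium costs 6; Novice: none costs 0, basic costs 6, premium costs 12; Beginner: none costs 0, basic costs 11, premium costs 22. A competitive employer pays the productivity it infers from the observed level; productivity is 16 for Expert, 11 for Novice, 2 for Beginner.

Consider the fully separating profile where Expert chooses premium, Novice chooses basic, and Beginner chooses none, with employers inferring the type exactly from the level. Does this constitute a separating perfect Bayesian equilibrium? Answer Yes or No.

Separating wages: premium → 16, basic → 11, none → 2.
Expert (assigned premium): none: 2 − 0 = 2; basic: 11 − 3 = 8; premium: 16 − 6 = 10. Expert stays.
Novice (assigned basic): none: 2 − 0 = 2; basic: 11 − 6 = 5; premium: 16 − 12 = 4. Novice stays.
Beginner (assigned none): none: 2 − 0 = 2; basic: 11 − 11 = 0; premium: 16 − 22 = -6. Beginner stays.
Every type prefers its assigned level; separation holds.

Yes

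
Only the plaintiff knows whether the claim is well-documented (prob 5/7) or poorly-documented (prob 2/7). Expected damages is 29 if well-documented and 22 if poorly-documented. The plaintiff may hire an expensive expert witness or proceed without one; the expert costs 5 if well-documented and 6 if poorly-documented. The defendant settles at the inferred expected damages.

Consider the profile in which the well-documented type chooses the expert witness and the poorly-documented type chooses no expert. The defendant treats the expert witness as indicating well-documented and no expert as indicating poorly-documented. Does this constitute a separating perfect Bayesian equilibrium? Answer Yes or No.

No

Under these beliefs, the expert witness earns settlement 29 and no expert earns settlement 22.
well-documented: the expert witness nets 29 − 5 = 24; no expert nets 22. well-documented prefers the expert witness.
poorly-documented: the expert witness nets 29 − 6 = 23; no expert nets 22. poorly-documented would deviate to the expert witness.
poorly-documented has a profitable deviation, so the profile is not an equilibrium.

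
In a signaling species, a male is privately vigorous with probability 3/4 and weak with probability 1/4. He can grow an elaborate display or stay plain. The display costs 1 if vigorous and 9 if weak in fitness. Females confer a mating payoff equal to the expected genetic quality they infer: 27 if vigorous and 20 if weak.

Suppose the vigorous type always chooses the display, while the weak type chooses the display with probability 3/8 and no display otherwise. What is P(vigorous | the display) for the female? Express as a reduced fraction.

8/9

P(the display) = (3/4)·1 + (1/4)·(3/8) = 27/32.
By Bayes' rule, P(vigorous | the display) = (3/4) / (27/32) = 8/9.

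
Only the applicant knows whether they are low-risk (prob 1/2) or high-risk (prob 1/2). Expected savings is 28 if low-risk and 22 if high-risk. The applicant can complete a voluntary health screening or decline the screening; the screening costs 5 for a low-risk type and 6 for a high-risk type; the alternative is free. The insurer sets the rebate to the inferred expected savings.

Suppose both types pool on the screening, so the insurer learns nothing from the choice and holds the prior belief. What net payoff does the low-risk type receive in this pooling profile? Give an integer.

Pooled rebate = 1/2·28 + 1/2·22 = 25.
low-risk pays cost 5 for the screening, so net payoff = 25 − 5 = 20.

20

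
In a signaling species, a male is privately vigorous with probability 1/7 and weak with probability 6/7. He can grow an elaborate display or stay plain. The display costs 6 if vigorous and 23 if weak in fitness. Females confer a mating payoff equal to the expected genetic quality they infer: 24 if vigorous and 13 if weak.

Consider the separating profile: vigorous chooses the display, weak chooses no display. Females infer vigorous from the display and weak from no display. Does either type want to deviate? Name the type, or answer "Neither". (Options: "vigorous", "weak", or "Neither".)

Neither

The display pays 24; no display pays 13.
vigorous: assigned the display, nets 24 − 6 = 18; deviating to no display nets 13.
weak: assigned no display, nets 13; deviating to the display nets 24 − 23 = 1.
Both types strictly prefer their assigned action; no profitable deviation.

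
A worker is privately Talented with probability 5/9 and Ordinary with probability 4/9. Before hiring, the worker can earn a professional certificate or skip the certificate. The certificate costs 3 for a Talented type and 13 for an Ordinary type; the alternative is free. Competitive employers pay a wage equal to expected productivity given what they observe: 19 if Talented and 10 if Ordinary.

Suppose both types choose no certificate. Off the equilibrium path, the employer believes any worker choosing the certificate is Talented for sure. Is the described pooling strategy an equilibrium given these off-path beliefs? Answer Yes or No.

On path, the employer holds the prior and pays 5/9·19 + 4/9·10 = 15. Off path (the certificate), believing Talented, it pays 19.
Talented: no certificate nets 15; the certificate nets 19 − 3 = 16. Talented would deviate.
Ordinary: no certificate nets 15; the certificate nets 19 − 13 = 6. Ordinary stays.
A type deviates, so pooling fails.

No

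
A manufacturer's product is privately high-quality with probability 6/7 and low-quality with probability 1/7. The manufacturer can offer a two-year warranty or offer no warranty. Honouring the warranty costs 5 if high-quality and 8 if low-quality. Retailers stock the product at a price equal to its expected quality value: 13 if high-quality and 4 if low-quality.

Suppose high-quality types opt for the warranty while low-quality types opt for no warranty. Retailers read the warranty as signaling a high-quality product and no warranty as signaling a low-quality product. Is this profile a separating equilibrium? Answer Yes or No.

Under these beliefs, the warranty earns price 13 and no warranty earns price 4.
high-quality: the warranty nets 13 − 5 = 8; no warranty nets 4. high-quality prefers the warranty.
low-quality: the warranty nets 13 − 8 = 5; no warranty nets 4. low-quality would deviate to the warranty.
low-quality has a profitable deviation, so the profile is not an equilibrium.

No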